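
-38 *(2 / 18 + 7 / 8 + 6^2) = -50597 / 36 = -1405.47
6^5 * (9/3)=23328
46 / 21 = 2.19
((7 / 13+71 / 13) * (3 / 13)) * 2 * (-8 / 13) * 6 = -1728 / 169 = -10.22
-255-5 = -260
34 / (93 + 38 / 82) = 697 / 1916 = 0.36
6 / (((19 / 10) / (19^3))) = 21660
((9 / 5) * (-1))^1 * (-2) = 18 / 5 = 3.60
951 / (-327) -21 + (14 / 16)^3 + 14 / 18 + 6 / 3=-10276765 / 502272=-20.46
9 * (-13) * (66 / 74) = -104.35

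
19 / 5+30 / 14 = 208 / 35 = 5.94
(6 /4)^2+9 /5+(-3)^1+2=61 /20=3.05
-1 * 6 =-6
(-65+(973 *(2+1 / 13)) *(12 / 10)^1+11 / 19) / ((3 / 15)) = 2915334 / 247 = 11802.97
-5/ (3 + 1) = -5/ 4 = -1.25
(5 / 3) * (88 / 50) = 44 / 15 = 2.93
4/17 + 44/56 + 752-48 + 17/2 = 84909/119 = 713.52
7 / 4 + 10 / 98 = 363 / 196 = 1.85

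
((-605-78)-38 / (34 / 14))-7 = -11996 / 17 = -705.65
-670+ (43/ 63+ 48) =-39143/ 63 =-621.32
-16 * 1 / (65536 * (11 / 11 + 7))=-1 / 32768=-0.00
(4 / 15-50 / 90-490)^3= -10739738204047 / 91125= -117857209.37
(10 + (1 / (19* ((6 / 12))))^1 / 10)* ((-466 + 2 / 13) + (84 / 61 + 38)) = -64323738 / 15067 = -4269.18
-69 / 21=-23 / 7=-3.29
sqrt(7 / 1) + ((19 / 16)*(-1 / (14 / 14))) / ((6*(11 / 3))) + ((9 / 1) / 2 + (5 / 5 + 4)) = sqrt(7) + 3325 / 352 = 12.09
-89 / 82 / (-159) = 89 / 13038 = 0.01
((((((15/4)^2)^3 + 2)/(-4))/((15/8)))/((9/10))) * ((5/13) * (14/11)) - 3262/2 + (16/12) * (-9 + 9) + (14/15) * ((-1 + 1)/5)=-3623171587/1976832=-1832.82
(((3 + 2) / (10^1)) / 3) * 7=1.17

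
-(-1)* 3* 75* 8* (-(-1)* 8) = 14400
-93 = -93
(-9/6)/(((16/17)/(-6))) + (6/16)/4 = 309/32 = 9.66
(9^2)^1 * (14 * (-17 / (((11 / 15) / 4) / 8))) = -9253440 / 11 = -841221.82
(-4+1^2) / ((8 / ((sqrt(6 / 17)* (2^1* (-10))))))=15* sqrt(102) / 34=4.46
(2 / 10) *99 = 99 / 5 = 19.80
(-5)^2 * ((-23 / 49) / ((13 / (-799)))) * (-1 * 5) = -2297125 / 637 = -3606.16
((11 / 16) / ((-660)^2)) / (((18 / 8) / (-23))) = -23 / 1425600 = -0.00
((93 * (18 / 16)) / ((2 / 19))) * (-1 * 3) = -47709 / 16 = -2981.81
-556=-556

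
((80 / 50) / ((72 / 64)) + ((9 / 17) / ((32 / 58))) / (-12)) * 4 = 65717 / 12240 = 5.37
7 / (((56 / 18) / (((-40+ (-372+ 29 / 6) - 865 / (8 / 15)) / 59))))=-146091 / 1888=-77.38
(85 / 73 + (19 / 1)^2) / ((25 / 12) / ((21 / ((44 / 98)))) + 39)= 163228212 / 17597453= 9.28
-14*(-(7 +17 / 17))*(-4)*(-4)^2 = -7168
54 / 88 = 27 / 44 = 0.61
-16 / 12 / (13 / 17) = -68 / 39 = -1.74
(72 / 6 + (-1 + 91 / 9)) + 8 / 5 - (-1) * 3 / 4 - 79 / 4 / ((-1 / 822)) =2926433 / 180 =16257.96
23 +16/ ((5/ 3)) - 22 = 53/ 5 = 10.60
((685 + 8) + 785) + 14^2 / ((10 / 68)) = 14054 / 5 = 2810.80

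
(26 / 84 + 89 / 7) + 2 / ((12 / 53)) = 21.86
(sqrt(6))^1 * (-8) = -8 * sqrt(6) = -19.60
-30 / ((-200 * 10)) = 3 / 200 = 0.02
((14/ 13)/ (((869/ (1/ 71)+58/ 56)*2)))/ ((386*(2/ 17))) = 833/ 4334550909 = 0.00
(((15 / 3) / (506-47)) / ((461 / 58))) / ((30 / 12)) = 116 / 211599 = 0.00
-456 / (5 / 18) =-8208 / 5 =-1641.60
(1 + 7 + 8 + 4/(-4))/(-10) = -3/2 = -1.50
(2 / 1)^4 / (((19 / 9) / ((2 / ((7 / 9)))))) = 2592 / 133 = 19.49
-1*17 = -17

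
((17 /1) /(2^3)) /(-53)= -17 /424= -0.04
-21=-21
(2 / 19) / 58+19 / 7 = 2.72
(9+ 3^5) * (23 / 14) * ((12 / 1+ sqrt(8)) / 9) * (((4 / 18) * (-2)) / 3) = -736 / 9 - 368 * sqrt(2) / 27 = -101.05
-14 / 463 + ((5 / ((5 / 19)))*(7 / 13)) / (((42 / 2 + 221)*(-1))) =-105623 / 1456598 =-0.07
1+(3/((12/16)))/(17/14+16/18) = 769/265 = 2.90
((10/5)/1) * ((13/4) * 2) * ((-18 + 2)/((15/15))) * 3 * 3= -1872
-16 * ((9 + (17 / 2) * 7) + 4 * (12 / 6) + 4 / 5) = -6184 / 5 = -1236.80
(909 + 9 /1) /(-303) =-306 /101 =-3.03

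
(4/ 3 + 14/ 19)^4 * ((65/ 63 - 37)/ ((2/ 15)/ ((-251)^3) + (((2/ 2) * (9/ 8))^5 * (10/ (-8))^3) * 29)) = 72846554024486920949596160/ 11255160670727381934255009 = 6.47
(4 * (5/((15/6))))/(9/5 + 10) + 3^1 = 217/59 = 3.68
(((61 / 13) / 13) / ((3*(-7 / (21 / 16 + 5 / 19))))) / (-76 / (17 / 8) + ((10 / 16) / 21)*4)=0.00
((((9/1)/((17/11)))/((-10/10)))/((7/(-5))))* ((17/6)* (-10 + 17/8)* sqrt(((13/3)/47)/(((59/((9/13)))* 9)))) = -495* sqrt(8319)/44368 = -1.02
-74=-74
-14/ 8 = -7/ 4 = -1.75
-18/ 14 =-9/ 7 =-1.29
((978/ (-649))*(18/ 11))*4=-70416/ 7139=-9.86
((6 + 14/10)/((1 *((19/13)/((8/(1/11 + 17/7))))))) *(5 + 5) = 296296/1843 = 160.77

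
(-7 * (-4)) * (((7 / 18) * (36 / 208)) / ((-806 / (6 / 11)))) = -147 / 115258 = -0.00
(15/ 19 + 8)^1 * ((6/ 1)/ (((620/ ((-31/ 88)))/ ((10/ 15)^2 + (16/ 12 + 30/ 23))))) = -4843/ 52440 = -0.09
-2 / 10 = -1 / 5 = -0.20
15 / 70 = 3 / 14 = 0.21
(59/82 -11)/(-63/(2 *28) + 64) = -3372/20623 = -0.16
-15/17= -0.88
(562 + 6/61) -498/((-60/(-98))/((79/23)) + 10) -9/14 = 4311331217/8411900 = 512.53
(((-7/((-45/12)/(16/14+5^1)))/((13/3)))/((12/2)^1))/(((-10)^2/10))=43/975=0.04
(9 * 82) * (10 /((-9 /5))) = -4100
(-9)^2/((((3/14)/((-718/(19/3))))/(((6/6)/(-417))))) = 271404/2641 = 102.77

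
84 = 84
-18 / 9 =-2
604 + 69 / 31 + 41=20064 / 31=647.23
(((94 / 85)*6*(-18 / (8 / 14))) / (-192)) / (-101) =-2961 / 274720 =-0.01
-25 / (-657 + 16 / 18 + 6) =0.04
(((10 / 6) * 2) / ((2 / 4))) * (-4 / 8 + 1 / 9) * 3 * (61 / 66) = -2135 / 297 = -7.19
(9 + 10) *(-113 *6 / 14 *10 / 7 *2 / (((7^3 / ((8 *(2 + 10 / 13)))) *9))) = -4122240 / 218491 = -18.87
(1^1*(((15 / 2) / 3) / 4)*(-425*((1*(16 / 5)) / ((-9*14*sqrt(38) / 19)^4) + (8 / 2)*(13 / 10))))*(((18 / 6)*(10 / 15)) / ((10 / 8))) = -139256205925 / 63011844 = -2210.00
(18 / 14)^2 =81 / 49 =1.65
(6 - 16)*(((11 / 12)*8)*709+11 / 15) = -156002 / 3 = -52000.67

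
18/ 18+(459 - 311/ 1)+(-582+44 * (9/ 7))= -2635/ 7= -376.43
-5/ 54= -0.09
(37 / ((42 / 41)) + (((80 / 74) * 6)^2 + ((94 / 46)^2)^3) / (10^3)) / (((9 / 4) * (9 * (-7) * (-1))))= 154207424525926321 / 603271524803046750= 0.26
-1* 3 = -3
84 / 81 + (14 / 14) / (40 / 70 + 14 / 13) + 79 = 108869 / 1350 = 80.64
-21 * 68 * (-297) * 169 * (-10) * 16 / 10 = -1146809664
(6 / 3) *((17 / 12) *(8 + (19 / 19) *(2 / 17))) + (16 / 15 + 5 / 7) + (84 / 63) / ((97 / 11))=253934 / 10185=24.93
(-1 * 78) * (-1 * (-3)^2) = 702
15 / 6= 5 / 2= 2.50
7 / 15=0.47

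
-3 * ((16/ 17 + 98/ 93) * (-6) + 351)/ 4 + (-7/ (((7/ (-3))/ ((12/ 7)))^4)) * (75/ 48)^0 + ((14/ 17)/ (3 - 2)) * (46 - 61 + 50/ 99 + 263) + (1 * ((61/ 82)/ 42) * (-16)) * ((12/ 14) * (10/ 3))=-369737197188715/ 7046540265996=-52.47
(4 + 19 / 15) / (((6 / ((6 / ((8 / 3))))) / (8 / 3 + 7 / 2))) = 2923 / 240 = 12.18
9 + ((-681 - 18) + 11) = -679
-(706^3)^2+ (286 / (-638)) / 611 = -168781196828850881729 / 1363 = -123830665318305856.00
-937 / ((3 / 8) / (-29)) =217384 / 3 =72461.33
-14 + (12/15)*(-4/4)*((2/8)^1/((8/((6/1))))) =-283/20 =-14.15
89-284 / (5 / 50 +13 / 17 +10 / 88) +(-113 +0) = -1149976 / 3659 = -314.29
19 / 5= 3.80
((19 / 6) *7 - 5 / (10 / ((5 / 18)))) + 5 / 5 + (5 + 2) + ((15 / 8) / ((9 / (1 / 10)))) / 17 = 73511 / 2448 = 30.03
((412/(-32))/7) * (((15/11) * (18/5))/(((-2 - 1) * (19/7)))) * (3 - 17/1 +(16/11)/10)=-15.36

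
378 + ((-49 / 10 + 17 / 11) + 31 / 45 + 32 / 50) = 1861073 / 4950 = 375.97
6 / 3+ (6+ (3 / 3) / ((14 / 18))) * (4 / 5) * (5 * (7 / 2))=104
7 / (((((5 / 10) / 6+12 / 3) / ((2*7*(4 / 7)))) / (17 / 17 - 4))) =-288 / 7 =-41.14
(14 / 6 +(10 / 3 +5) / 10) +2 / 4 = 11 / 3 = 3.67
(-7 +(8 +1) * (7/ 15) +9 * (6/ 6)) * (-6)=-186/ 5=-37.20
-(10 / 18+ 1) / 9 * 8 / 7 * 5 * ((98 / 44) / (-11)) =0.20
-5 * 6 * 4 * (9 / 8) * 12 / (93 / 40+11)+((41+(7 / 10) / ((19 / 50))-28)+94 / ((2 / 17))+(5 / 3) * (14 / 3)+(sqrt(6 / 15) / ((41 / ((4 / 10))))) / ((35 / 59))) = 118 * sqrt(10) / 35875+63804101 / 91143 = 700.05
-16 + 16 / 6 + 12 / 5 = -164 / 15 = -10.93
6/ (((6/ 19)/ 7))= 133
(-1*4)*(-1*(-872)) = -3488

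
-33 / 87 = -11 / 29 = -0.38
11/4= 2.75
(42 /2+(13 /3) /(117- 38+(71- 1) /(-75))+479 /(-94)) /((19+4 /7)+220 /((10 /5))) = 12297285 /99837118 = 0.12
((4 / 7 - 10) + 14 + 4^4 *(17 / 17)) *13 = 23712 / 7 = 3387.43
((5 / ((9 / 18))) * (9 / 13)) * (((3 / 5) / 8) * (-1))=-27 / 52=-0.52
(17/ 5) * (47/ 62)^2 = 37553/ 19220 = 1.95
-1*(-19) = 19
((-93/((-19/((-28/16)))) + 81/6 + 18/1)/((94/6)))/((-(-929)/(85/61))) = 444465/202421668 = 0.00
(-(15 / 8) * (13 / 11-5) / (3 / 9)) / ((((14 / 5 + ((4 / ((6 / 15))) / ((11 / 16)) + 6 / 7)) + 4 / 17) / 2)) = 562275 / 241352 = 2.33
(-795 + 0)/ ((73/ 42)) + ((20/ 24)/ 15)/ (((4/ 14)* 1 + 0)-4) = -15627031/ 34164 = -457.41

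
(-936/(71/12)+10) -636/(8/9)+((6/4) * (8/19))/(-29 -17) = -53596717/62054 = -863.71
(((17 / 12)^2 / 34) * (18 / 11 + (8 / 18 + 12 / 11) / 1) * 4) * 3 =2669 / 1188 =2.25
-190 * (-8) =1520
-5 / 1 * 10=-50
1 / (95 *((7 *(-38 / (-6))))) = 3 / 12635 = 0.00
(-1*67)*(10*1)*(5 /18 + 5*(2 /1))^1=-61975 /9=-6886.11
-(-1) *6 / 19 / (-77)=-6 / 1463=-0.00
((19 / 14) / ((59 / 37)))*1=703 / 826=0.85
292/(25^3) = 292/15625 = 0.02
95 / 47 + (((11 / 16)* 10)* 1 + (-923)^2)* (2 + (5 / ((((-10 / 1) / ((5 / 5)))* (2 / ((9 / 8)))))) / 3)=19540025549 / 12032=1624004.78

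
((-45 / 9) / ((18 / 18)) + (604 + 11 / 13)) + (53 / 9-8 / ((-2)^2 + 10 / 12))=2049643 / 3393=604.08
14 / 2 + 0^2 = 7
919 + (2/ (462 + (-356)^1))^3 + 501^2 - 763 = 251157.00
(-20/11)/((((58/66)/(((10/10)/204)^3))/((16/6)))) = -5/7693758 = -0.00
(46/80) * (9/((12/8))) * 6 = 207/10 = 20.70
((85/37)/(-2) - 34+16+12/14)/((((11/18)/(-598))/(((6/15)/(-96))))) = -1699815/22792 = -74.58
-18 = -18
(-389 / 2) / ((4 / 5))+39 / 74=-71809 / 296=-242.60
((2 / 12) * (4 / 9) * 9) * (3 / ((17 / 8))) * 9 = 144 / 17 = 8.47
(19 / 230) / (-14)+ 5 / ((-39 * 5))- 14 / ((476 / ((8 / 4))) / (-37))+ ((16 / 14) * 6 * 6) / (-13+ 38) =40462463 / 10674300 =3.79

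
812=812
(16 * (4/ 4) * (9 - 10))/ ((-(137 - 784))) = -16/ 647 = -0.02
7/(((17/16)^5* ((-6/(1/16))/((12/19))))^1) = -917504/26977283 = -0.03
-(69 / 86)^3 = -328509 / 636056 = -0.52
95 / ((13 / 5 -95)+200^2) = 25 / 10502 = 0.00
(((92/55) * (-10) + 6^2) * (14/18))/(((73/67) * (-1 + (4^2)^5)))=99428/7578051525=0.00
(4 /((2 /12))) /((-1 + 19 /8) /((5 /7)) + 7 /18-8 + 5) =-8640 /247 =-34.98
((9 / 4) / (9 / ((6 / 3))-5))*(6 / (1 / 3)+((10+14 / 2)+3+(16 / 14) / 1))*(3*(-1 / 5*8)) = 29592 / 35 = 845.49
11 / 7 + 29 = 214 / 7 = 30.57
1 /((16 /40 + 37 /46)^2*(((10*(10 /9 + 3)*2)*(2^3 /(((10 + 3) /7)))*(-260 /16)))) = -4761 /39745622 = -0.00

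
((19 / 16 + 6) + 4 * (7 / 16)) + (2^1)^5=655 / 16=40.94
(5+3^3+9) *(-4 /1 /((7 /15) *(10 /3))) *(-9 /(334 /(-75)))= -249075 /1169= -213.07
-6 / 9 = -0.67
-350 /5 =-70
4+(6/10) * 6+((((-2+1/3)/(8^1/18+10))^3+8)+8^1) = 97992037/4152920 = 23.60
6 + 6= 12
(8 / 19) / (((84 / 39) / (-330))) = -8580 / 133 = -64.51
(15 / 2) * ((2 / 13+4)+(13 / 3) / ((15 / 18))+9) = 137.65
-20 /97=-0.21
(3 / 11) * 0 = 0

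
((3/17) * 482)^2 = 2090916/289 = 7235.00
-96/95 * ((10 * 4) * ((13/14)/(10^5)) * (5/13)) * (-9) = 108/83125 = 0.00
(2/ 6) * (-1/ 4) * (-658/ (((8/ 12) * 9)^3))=0.25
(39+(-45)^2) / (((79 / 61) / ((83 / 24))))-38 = 432416 / 79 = 5473.62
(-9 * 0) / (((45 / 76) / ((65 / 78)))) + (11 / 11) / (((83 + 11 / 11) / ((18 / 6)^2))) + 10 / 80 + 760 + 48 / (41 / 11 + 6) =4584879 / 5992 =765.17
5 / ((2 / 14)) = 35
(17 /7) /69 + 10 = 4847 /483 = 10.04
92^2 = 8464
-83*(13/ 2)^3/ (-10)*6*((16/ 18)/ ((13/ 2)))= 28054/ 15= 1870.27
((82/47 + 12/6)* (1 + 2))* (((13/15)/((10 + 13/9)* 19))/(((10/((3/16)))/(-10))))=-3861/459895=-0.01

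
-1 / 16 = -0.06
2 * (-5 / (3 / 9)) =-30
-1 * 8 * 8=-64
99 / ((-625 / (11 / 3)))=-363 / 625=-0.58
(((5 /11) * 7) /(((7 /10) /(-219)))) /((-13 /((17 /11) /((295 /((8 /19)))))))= 297840 /1763333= 0.17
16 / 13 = 1.23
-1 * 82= -82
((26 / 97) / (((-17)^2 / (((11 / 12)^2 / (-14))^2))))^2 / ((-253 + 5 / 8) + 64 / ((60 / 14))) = -181133254445 / 3852726766800795061420032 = -0.00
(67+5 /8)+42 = 877 /8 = 109.62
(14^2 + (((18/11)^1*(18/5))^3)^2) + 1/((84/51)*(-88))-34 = 260134661747291549/6200463500000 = 41954.07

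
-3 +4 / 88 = -65 / 22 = -2.95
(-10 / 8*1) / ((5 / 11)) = -11 / 4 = -2.75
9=9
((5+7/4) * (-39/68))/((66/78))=-13689/2992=-4.58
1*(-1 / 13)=-1 / 13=-0.08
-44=-44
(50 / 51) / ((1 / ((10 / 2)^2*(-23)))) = -28750 / 51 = -563.73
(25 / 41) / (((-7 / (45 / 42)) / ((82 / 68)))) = -375 / 3332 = -0.11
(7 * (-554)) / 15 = -3878 / 15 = -258.53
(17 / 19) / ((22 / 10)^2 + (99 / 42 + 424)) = 0.00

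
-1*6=-6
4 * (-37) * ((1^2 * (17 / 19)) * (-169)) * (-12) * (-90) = 459220320 / 19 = 24169490.53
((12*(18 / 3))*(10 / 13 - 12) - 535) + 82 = -16401 / 13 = -1261.62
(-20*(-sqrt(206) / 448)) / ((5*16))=sqrt(206) / 1792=0.01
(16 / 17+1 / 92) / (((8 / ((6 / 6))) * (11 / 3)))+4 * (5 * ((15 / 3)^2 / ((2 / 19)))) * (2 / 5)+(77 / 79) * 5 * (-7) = 20287997853 / 10872928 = 1865.92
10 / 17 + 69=1183 / 17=69.59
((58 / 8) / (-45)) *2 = -29 / 90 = -0.32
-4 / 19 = -0.21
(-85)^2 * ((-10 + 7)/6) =-7225/2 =-3612.50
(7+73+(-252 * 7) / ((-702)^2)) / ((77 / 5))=5475355 / 1054053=5.19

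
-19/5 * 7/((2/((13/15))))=-1729/150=-11.53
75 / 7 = 10.71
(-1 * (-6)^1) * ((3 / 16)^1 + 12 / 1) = 585 / 8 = 73.12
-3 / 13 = -0.23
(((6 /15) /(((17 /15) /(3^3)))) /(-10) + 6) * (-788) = -338052 /85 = -3977.08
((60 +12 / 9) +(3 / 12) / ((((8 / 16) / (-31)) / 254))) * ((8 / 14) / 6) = -3322 / 9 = -369.11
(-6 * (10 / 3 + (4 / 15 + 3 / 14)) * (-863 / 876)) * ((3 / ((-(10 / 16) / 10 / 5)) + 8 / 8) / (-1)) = 55070619 / 10220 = 5388.51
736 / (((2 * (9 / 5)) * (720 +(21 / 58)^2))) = 269120 / 947943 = 0.28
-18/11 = -1.64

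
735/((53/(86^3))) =467501160/53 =8820776.60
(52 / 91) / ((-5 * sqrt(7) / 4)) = -16 * sqrt(7) / 245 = -0.17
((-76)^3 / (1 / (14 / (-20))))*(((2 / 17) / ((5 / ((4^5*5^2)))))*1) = 3146579968 / 17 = 185092939.29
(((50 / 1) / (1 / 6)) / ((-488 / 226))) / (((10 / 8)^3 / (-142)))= 3080832 / 305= 10101.09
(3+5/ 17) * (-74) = -4144/ 17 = -243.76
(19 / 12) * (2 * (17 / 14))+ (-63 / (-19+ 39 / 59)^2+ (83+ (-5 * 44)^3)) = -65445280422367 / 6146301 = -10647913.34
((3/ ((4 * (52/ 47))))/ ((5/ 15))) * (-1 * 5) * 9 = -19035/ 208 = -91.51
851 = 851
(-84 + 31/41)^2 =11648569/1681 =6929.55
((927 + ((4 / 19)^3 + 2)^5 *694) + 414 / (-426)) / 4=6374715005040834231261255 / 1077860019121110679229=5914.23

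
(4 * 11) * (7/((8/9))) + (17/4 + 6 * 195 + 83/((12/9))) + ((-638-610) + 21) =356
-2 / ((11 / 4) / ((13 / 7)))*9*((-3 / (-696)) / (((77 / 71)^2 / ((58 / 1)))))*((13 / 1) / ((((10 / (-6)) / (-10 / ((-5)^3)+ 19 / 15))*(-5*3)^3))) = -172089658 / 21399984375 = -0.01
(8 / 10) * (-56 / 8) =-5.60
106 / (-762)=-53 / 381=-0.14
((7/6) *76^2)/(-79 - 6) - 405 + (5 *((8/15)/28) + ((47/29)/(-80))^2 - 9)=-315886334249/640505600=-493.18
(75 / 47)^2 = 5625 / 2209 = 2.55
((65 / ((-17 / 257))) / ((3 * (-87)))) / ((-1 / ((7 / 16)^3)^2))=-1965326545 / 74440507392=-0.03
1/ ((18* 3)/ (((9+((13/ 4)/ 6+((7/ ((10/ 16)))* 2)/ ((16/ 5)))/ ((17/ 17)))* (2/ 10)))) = 397/ 6480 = 0.06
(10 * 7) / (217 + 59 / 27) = 945 / 2959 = 0.32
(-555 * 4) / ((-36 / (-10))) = -1850 / 3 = -616.67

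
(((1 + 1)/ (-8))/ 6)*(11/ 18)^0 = -1/ 24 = -0.04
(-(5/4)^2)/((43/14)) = -175/344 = -0.51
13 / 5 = 2.60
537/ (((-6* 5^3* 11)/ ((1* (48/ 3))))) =-1432/ 1375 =-1.04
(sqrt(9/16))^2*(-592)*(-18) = 5994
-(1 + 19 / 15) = -34 / 15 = -2.27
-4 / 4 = -1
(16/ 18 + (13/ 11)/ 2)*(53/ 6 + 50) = 103429/ 1188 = 87.06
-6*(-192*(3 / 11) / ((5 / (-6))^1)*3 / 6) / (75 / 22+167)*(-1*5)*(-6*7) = -870912 / 3749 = -232.31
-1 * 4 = -4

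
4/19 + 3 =61/19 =3.21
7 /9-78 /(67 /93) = -64817 /603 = -107.49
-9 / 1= -9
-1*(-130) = 130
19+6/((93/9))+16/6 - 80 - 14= -6673/93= -71.75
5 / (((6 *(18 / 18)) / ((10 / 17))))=25 / 51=0.49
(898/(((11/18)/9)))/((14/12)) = 872856/77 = 11335.79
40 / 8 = 5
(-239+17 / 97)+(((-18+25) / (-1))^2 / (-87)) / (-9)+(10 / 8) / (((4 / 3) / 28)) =-64562045 / 303804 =-212.51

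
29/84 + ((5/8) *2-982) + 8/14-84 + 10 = -6323/6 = -1053.83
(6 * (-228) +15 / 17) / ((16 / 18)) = -209169 / 136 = -1538.01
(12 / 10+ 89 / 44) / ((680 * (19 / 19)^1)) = 709 / 149600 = 0.00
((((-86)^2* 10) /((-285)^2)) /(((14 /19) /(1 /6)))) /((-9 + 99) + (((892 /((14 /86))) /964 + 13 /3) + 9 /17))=15150706 /7396386975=0.00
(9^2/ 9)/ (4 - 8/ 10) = 45/ 16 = 2.81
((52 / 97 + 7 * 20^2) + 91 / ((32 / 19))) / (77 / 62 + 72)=274677887 / 7047632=38.97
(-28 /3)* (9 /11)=-84 /11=-7.64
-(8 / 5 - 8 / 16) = -11 / 10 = -1.10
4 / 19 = 0.21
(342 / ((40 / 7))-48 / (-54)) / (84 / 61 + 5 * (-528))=-666913 / 28972080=-0.02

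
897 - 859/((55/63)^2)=-230.06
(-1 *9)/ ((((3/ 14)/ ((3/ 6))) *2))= -21/ 2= -10.50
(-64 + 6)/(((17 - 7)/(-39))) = 1131/5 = 226.20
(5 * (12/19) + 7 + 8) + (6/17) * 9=6891/323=21.33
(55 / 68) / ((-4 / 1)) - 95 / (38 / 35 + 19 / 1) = -49635 / 10064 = -4.93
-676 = -676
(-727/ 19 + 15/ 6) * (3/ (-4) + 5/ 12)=453/ 38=11.92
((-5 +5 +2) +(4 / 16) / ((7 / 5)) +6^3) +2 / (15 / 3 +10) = 91691 / 420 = 218.31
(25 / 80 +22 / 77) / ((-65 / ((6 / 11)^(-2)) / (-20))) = 8107 / 13104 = 0.62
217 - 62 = 155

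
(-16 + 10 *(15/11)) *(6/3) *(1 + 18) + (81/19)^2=-284497/3971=-71.64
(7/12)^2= 49/144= 0.34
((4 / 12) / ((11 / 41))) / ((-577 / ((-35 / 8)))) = 1435 / 152328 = 0.01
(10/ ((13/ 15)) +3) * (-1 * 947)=-178983/ 13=-13767.92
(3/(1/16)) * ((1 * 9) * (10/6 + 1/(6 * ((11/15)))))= 818.18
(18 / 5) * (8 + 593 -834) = -4194 / 5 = -838.80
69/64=1.08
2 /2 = 1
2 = 2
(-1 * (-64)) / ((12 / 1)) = 5.33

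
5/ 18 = 0.28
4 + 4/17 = 72/17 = 4.24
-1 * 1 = -1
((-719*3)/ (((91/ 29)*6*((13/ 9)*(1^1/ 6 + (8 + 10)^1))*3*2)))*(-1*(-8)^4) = 384325632/ 128947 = 2980.49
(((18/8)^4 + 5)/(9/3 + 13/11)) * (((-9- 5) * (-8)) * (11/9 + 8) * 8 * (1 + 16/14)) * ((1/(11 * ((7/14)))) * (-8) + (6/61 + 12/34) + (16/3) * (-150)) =-7433019557915/71553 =-103881312.56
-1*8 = -8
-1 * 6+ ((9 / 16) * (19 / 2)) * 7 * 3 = 3399 / 32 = 106.22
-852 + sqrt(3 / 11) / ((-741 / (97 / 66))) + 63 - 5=-794 - 97* sqrt(33) / 537966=-794.00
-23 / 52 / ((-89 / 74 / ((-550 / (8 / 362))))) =-42358525 / 4628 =-9152.66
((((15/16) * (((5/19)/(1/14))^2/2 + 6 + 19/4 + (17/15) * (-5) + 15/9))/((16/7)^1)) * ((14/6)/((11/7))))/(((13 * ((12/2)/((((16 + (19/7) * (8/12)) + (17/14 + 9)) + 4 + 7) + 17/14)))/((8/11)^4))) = 56597450/47568609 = 1.19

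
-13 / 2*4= -26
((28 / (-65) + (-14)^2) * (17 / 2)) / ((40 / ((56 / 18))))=378182 / 2925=129.29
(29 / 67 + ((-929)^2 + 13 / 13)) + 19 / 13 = 751711232 / 871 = 863043.89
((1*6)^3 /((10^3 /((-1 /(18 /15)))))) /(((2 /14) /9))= -567 /50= -11.34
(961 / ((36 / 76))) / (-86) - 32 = -43027 / 774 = -55.59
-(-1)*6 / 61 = 6 / 61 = 0.10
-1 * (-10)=10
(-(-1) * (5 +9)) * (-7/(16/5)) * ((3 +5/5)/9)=-245/18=-13.61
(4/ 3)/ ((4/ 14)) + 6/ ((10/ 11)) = 169/ 15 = 11.27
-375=-375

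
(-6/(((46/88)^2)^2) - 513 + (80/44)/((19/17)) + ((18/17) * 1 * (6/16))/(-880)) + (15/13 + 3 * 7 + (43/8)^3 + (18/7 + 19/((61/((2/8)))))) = -5816222214373521799/14129205581370880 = -411.65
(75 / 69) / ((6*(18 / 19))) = 475 / 2484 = 0.19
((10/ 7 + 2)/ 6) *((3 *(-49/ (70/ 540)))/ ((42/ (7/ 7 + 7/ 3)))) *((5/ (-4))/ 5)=90/ 7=12.86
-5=-5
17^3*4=19652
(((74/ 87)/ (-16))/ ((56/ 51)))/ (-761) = 629/ 9886912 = 0.00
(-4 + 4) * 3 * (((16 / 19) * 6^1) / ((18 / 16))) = 0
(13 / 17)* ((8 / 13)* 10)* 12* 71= 4009.41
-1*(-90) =90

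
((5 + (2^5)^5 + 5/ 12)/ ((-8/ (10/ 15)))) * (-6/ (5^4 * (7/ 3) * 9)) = 402653249/ 315000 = 1278.26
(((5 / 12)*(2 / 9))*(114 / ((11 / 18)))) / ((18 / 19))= 1805 / 99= 18.23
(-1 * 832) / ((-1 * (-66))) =-416 / 33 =-12.61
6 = 6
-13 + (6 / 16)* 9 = -77 / 8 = -9.62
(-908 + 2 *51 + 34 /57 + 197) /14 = -34679 /798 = -43.46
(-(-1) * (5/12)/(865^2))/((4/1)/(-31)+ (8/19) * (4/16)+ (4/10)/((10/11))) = 2945/2201218092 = 0.00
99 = 99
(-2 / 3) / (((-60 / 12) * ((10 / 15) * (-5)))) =-1 / 25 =-0.04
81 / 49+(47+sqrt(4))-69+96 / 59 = -48337 / 2891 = -16.72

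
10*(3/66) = 5/11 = 0.45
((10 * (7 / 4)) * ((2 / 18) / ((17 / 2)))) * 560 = 19600 / 153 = 128.10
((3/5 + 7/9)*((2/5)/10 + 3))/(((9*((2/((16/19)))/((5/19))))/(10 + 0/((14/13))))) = 3968/7695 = 0.52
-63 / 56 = -9 / 8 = -1.12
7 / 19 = 0.37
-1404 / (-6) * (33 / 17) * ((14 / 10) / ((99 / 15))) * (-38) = -62244 / 17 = -3661.41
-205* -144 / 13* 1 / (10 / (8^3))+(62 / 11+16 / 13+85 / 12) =199531907 / 1716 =116277.34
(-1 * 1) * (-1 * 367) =367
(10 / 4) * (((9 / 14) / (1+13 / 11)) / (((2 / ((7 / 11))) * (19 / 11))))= 165 / 1216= 0.14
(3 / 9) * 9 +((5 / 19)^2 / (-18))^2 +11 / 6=204083311 / 42224004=4.83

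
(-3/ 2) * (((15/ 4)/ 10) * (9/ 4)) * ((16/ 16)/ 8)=-81/ 512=-0.16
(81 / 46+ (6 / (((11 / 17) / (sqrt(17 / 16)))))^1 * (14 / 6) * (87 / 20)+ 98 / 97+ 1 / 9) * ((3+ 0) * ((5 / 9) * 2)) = 578735 / 60237+ 3451 * sqrt(17) / 44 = 332.99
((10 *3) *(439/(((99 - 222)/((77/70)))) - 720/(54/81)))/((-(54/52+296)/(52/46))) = 901262804/7282789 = 123.75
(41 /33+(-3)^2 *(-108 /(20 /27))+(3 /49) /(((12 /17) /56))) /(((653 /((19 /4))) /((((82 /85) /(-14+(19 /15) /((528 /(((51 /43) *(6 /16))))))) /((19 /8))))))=80099888128 /290561808705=0.28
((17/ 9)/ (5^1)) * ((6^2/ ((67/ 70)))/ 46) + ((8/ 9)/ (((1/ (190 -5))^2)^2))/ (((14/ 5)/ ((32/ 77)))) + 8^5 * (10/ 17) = 19641407862177172/ 127081647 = 154557391.46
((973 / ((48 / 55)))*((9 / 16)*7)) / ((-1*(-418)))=102165 / 9728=10.50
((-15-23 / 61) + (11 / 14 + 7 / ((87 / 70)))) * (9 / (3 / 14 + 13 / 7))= -1996941 / 51301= -38.93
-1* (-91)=91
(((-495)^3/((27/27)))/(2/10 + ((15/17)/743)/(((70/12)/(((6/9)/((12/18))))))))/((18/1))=-5957703241875/177014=-33656678.24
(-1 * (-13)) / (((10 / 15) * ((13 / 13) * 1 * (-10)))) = -39 / 20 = -1.95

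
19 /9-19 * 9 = -1520 /9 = -168.89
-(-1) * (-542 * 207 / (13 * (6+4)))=-56097 / 65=-863.03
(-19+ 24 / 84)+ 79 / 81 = -10058 / 567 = -17.74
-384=-384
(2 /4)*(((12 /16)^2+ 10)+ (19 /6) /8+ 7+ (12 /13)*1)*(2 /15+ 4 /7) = 6.65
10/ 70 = 1/ 7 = 0.14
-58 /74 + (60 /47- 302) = -524321 /1739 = -301.51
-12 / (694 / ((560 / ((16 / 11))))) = -2310 / 347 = -6.66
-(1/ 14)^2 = -1/ 196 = -0.01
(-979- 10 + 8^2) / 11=-925 / 11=-84.09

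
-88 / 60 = -22 / 15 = -1.47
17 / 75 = 0.23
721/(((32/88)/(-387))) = -3069297/4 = -767324.25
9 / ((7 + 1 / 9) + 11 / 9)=1.08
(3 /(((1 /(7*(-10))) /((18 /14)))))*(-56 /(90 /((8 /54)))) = 224 /9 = 24.89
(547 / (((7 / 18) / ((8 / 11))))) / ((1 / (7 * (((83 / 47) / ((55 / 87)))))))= 20002.94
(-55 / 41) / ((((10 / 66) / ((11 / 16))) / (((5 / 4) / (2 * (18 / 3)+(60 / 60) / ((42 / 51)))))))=-27951 / 48544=-0.58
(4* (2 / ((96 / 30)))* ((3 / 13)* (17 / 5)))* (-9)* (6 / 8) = -1377 / 104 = -13.24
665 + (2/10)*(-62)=3263/5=652.60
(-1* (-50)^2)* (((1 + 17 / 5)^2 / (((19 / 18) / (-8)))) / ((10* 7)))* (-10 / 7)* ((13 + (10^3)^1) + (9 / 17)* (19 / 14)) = -840760272000 / 110789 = -7588842.50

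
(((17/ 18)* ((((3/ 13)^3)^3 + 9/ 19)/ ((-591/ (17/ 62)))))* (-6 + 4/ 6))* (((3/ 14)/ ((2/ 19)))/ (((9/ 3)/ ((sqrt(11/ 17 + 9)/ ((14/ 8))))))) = 206031080848* sqrt(697)/ 4079985693267393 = 0.00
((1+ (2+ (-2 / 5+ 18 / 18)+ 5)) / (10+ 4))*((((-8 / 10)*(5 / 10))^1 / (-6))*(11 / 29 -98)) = -4.00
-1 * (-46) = 46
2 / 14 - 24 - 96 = -839 / 7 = -119.86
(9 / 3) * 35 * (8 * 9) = 7560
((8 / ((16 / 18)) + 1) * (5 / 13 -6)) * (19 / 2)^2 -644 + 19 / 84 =-6237131 / 1092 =-5711.66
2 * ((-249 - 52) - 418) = -1438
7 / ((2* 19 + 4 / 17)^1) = 119 / 650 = 0.18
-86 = -86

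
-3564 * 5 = -17820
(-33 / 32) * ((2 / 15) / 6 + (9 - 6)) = -3.12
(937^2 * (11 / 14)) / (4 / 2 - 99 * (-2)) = 9657659 / 2800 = 3449.16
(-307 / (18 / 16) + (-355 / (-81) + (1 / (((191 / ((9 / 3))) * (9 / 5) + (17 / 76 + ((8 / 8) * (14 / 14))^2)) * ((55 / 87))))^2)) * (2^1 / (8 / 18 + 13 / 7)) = -7929975248407702 / 33987194445105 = -233.32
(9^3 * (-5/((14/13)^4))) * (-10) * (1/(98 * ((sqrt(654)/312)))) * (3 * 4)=20300444775 * sqrt(654)/12823741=40483.65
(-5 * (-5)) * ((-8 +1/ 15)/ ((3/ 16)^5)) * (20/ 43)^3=-4991221760000/ 57960603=-86114.04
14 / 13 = 1.08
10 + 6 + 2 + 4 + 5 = 27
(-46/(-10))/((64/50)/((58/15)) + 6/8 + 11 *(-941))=-0.00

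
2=2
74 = 74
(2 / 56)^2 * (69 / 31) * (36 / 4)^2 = 5589 / 24304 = 0.23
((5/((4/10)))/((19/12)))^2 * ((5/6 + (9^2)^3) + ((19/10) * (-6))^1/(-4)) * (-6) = -71745032250/361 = -198739701.52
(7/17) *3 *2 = 42/17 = 2.47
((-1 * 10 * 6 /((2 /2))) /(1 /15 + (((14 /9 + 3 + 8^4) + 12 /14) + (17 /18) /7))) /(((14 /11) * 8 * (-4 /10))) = 4125 /1148452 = 0.00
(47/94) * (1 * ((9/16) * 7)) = 63/32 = 1.97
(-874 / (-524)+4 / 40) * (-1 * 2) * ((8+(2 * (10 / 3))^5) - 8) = -494080000 / 10611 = -46563.00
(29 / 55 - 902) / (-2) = 49581 / 110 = 450.74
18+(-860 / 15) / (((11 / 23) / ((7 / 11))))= -21158 / 363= -58.29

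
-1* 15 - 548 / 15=-773 / 15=-51.53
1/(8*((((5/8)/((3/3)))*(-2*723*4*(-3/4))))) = 1/21690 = 0.00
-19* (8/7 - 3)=247/7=35.29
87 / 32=2.72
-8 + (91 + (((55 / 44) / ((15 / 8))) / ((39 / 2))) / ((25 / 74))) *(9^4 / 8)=194236559 / 2600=74706.37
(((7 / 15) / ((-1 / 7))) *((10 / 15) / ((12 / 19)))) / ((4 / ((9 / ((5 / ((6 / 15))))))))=-931 / 1500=-0.62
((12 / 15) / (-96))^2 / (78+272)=1 / 5040000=0.00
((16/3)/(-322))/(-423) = 8/204309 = 0.00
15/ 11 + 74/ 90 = 1082/ 495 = 2.19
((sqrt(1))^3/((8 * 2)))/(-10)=-1/160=-0.01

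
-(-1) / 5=1 / 5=0.20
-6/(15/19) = -38/5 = -7.60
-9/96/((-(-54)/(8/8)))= -0.00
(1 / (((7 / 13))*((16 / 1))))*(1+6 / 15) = 13 / 80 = 0.16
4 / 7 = 0.57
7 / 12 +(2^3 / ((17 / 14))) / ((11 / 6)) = 9373 / 2244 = 4.18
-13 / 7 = -1.86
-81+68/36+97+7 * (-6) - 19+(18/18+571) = 528.89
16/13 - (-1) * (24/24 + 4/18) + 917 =107576/117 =919.45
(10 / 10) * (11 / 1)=11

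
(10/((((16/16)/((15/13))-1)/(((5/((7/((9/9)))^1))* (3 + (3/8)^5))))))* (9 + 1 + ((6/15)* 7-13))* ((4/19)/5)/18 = 164245/2179072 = 0.08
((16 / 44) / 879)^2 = 16 / 93489561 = 0.00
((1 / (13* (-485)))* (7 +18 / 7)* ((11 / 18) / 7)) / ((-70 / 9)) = 737 / 43252300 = 0.00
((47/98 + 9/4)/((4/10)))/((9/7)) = 5.31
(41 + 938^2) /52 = 879885 /52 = 16920.87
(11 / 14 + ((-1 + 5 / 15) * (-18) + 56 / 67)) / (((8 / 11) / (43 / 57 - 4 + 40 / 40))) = -374792 / 8911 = -42.06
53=53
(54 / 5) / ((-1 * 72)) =-3 / 20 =-0.15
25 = 25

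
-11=-11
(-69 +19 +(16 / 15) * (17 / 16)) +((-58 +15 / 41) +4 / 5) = -65006 / 615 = -105.70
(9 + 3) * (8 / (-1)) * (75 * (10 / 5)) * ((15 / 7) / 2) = -108000 / 7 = -15428.57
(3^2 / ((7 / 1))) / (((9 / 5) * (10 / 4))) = 2 / 7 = 0.29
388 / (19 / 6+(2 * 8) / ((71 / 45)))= 165288 / 5669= 29.16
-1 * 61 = -61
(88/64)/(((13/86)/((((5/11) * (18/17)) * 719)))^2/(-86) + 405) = 3662189824025700/1078681366343478239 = 0.00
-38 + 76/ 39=-1406/ 39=-36.05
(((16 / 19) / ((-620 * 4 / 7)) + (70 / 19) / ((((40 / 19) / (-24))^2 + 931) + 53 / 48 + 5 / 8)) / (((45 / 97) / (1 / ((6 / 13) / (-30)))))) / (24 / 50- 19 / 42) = -19826735067230 / 2484639479499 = -7.98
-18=-18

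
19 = 19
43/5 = 8.60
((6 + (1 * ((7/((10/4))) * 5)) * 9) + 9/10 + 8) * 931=1311779/10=131177.90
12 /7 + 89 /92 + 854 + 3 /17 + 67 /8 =18945145 /21896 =865.23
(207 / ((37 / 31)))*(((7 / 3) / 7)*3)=6417 / 37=173.43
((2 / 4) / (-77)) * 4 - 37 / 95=-3039 / 7315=-0.42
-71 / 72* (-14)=497 / 36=13.81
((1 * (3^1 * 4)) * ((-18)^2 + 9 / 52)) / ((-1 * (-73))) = 53.29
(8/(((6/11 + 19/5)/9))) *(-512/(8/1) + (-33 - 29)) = -498960/239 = -2087.70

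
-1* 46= -46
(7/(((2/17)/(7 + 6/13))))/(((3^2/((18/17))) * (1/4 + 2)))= 2716/117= 23.21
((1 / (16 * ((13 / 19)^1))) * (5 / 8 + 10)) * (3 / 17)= 285 / 1664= 0.17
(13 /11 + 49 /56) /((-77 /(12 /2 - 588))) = 15.55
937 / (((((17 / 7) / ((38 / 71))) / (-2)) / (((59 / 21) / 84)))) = -1050377 / 76041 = -13.81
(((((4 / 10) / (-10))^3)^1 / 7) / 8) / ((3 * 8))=-1 / 21000000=-0.00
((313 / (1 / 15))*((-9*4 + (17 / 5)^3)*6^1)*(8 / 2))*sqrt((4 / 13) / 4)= 9307368*sqrt(13) / 325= 103255.98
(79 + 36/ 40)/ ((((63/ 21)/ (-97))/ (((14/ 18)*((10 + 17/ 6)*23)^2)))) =-1701585107761/ 9720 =-175060196.27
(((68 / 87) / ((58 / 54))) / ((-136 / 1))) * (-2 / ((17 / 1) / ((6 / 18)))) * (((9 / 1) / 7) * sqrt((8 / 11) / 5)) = 54 * sqrt(110) / 5504345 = 0.00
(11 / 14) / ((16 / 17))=187 / 224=0.83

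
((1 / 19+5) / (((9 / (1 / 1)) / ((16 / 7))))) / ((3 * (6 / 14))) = 512 / 513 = 1.00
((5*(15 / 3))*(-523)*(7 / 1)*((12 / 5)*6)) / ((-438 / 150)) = 32949000 / 73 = 451356.16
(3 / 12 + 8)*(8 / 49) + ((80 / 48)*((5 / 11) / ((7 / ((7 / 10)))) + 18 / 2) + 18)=111323 / 3234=34.42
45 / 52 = 0.87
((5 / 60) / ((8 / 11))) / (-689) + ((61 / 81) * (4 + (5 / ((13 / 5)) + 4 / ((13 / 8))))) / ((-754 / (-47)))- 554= -372732105329 / 673279776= -553.61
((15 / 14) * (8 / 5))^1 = 12 / 7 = 1.71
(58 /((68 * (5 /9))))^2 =68121 /28900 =2.36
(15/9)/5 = 1/3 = 0.33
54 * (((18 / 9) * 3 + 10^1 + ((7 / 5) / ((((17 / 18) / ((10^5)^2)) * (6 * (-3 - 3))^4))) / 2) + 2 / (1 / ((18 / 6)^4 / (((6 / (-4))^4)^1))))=110564728 / 459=240881.76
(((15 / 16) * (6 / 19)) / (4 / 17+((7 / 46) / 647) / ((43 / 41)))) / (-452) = -54390055 / 19557521104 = -0.00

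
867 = 867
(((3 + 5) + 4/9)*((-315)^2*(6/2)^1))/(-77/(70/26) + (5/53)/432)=-41109768000/467729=-87892.28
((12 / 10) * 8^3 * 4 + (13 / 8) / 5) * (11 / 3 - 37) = -491585 / 6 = -81930.83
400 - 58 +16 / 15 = 5146 / 15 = 343.07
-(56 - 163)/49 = 107/49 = 2.18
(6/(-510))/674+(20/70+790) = 316928273/401030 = 790.29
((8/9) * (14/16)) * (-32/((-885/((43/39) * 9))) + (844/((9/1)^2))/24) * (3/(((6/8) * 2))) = 1.23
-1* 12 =-12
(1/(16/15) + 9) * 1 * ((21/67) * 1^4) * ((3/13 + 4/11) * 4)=7.41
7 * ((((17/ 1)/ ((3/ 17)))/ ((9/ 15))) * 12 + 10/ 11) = 13493.03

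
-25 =-25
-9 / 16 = -0.56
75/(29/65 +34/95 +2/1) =92625/3463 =26.75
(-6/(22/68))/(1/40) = -8160/11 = -741.82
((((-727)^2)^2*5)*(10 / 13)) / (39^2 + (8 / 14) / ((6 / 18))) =97770016344350 / 138567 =705579368.42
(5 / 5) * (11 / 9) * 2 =22 / 9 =2.44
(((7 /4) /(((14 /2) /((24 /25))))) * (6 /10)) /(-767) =-18 /95875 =-0.00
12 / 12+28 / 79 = 107 / 79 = 1.35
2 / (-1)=-2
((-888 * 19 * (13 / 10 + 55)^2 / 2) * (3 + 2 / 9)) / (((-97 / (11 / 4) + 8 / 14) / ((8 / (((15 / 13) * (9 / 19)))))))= 122901671950057 / 3381750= 36342624.96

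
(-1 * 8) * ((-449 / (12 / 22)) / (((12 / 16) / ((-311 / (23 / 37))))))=-909329168 / 207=-4392894.53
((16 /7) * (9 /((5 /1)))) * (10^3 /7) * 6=172800 /49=3526.53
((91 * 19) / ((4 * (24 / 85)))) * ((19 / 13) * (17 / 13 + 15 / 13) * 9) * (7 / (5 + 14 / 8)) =6014260 / 117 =51403.93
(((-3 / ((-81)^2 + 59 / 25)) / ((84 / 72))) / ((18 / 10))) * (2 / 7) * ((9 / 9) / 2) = -125 / 4020058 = -0.00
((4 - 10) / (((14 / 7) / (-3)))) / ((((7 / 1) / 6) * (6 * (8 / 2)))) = 9 / 28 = 0.32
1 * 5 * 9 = 45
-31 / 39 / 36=-31 / 1404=-0.02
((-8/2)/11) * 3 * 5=-60/11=-5.45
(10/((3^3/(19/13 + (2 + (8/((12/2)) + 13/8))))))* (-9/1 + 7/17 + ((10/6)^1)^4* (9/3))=34.62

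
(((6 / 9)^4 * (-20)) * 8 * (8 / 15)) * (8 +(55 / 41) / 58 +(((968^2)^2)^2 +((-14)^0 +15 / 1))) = -417159512838448926527505397760 / 32103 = -12994409022161446797106360.00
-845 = -845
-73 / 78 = -0.94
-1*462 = -462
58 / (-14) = -4.14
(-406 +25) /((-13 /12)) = 4572 /13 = 351.69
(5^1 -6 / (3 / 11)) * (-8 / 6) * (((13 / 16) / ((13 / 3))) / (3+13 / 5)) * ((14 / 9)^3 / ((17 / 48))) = 1960 / 243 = 8.07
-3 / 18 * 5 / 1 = -5 / 6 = -0.83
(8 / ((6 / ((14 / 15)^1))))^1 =56 / 45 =1.24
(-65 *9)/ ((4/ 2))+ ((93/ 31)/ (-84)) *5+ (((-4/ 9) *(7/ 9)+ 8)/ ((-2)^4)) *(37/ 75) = -2487224/ 8505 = -292.44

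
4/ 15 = 0.27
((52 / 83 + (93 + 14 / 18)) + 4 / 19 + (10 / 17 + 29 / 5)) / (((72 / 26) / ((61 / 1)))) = 96627509147 / 43430580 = 2224.87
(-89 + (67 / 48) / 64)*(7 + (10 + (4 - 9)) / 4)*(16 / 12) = -3006751 / 3072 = -978.76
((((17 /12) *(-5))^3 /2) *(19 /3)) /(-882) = 11668375 /9144576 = 1.28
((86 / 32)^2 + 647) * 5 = 837405 / 256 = 3271.11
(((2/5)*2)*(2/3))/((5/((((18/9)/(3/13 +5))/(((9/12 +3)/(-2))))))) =-416/19125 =-0.02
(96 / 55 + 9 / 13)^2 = 3038049 / 511225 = 5.94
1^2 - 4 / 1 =-3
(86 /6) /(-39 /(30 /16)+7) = -215 /207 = -1.04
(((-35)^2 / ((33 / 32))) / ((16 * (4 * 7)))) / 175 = 1 / 66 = 0.02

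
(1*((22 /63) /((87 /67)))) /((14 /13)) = 9581 /38367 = 0.25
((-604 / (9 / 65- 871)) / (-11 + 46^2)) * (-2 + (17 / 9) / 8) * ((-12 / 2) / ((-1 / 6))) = -249301 / 11915563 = -0.02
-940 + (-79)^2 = 5301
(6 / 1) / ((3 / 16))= 32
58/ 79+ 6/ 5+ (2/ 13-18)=-81708/ 5135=-15.91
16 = 16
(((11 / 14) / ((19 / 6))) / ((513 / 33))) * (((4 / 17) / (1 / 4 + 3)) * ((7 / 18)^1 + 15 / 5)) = 59048 / 15078609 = 0.00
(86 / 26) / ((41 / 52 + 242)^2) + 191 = 30443618319 / 159390625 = 191.00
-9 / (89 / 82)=-738 / 89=-8.29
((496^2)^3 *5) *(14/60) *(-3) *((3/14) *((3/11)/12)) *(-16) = 44669522870796288/11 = 4060865715526935.27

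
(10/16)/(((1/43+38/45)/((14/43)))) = 1575/6716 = 0.23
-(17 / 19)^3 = -4913 / 6859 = -0.72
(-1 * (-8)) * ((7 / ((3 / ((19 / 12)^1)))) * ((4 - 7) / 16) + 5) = 827 / 24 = 34.46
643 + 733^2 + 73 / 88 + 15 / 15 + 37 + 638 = 47397577 / 88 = 538608.83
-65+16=-49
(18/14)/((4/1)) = 0.32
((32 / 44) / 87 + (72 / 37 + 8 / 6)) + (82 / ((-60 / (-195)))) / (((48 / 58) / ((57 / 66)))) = 281.40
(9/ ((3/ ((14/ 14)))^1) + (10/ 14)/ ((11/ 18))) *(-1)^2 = 321/ 77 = 4.17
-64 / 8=-8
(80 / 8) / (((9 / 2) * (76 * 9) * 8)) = 0.00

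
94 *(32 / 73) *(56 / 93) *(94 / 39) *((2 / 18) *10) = 158341120 / 2382939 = 66.45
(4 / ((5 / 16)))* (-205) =-2624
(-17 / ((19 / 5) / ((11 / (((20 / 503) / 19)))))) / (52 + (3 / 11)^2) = -11381381 / 25204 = -451.57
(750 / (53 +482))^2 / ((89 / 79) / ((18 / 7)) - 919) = -6399000 / 2990925311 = -0.00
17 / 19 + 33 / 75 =634 / 475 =1.33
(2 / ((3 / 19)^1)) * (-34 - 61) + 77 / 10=-35869 / 30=-1195.63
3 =3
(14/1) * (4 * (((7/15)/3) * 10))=784/9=87.11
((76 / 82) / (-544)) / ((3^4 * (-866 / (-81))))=-19 / 9657632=-0.00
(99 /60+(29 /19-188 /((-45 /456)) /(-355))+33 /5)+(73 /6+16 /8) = 2505983 /134900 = 18.58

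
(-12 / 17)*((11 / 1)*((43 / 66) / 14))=-43 / 119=-0.36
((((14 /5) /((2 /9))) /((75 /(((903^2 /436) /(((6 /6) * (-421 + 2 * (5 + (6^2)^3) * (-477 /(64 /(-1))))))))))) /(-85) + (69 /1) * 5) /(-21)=-2962529884571471 /180327908796875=-16.43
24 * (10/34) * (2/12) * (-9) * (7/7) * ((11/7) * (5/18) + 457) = -576370/119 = -4843.45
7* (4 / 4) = 7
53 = 53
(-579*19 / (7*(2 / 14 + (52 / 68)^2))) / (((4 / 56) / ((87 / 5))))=-1936187001 / 3680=-526137.77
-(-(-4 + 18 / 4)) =1 / 2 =0.50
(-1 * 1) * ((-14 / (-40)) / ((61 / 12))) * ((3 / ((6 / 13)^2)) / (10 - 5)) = -1183 / 6100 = -0.19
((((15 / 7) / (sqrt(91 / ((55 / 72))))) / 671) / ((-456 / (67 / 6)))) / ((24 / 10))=-1675* sqrt(10010) / 56133133056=-0.00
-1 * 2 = -2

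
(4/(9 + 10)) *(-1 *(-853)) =3412/19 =179.58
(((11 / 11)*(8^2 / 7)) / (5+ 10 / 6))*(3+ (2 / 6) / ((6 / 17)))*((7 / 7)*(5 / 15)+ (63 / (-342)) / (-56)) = 21797 / 11970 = 1.82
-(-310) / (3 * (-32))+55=2485 / 48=51.77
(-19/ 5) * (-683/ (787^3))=12977/ 2437217015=0.00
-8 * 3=-24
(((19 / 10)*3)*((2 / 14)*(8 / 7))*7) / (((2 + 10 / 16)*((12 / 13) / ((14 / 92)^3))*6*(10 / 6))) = 1729 / 1825050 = 0.00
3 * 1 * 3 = 9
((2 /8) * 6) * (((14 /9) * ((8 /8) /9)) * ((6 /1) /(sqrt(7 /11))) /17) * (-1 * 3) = -2 * sqrt(77) /51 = -0.34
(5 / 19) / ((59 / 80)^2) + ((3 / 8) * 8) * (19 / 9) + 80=17226001 / 198417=86.82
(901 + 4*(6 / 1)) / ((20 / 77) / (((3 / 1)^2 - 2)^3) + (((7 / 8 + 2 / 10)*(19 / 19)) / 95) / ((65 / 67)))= 6034253225000 / 81030091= 74469.29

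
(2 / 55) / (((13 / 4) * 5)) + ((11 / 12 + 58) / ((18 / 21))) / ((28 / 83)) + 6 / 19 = 3992128301 / 19562400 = 204.07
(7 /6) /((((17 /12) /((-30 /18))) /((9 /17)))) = -210 /289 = -0.73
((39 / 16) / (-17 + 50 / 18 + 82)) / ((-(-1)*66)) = 117 / 214720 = 0.00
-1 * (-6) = 6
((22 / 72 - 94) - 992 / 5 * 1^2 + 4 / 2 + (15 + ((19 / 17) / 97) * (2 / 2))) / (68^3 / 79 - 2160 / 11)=-70953948197 / 975977403840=-0.07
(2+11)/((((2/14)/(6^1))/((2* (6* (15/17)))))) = 5781.18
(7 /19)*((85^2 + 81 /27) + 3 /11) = 556577 /209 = 2663.05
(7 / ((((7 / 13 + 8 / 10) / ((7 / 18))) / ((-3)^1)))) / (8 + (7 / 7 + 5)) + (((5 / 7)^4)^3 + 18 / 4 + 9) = 189036198946939 / 14450303837844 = 13.08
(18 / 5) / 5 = 18 / 25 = 0.72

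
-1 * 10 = -10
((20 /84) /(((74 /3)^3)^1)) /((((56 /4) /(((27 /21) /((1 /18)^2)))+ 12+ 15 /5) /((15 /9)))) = 54675 /31087366996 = 0.00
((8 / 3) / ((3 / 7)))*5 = 280 / 9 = 31.11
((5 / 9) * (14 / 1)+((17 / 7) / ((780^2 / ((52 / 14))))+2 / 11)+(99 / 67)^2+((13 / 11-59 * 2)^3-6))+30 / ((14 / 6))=-10921097755035633397 / 6850773329400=-1594140.87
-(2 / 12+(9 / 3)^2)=-55 / 6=-9.17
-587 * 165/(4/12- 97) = 58113/58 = 1001.95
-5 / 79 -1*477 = -37688 / 79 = -477.06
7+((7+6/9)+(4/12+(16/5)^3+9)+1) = 7221/125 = 57.77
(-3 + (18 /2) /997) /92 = -0.03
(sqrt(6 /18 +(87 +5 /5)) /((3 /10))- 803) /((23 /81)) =-65043 /23 +90 * sqrt(795) /23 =-2717.63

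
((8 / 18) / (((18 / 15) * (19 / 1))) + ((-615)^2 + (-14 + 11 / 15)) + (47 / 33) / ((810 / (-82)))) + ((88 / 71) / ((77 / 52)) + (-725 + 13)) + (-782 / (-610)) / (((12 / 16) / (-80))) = 2905152348823357 / 7698547395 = 377363.70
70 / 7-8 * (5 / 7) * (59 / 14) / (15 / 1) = 1234 / 147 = 8.39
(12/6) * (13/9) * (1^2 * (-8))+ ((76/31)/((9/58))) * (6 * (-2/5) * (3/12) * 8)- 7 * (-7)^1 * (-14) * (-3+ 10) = -6836822/1395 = -4900.95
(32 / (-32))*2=-2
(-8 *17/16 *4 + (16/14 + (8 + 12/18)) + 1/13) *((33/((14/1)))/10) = -5.68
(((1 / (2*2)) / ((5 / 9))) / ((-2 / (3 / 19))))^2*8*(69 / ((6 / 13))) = 217971 / 144400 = 1.51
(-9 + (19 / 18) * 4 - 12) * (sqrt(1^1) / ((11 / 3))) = -151 / 33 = -4.58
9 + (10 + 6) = 25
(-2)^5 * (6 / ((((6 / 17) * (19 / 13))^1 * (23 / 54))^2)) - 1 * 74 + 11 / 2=-1545313217 / 381938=-4045.98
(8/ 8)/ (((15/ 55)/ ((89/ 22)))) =89/ 6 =14.83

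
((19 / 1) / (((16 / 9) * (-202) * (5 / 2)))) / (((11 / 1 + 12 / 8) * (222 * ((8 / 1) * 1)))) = -57 / 59792000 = -0.00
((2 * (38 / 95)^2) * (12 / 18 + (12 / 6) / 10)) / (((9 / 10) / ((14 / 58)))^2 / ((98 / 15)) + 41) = 1997632 / 310650225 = 0.01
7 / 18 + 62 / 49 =1459 / 882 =1.65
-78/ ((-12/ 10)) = 65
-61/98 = -0.62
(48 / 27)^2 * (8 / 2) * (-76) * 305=-23736320 / 81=-293040.99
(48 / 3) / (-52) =-0.31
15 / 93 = 5 / 31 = 0.16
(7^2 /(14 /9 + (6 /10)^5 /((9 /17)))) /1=1378125 /47881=28.78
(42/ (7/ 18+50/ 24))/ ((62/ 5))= 3780/ 2759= 1.37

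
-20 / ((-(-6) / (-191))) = 1910 / 3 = 636.67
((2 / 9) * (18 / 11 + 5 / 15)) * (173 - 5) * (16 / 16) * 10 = 72800 / 99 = 735.35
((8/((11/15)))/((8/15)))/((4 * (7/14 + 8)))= 0.60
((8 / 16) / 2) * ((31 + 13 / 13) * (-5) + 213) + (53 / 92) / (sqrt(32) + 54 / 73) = 282437 * sqrt(2) / 3855076 + 102055051 / 7710152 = 13.34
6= 6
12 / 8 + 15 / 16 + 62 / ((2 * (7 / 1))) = 769 / 112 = 6.87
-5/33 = -0.15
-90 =-90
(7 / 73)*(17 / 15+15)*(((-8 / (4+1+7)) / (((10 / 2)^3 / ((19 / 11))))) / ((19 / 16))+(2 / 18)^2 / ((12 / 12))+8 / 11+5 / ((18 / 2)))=22081444 / 11086875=1.99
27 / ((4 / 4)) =27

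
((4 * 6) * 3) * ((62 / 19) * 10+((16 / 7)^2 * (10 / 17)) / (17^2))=10750001760 / 4574003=2350.24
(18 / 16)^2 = 81 / 64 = 1.27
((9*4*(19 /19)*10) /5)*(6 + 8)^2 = 14112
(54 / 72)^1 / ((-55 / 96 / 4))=-288 / 55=-5.24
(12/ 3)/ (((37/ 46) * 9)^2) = 8464/ 110889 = 0.08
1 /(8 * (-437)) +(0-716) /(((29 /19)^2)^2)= -131.93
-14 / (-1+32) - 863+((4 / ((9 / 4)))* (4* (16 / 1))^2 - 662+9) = 1608526 / 279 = 5765.33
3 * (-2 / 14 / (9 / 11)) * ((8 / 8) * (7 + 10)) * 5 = -935 / 21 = -44.52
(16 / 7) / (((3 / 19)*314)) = 152 / 3297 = 0.05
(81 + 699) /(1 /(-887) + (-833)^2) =345930 /307739771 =0.00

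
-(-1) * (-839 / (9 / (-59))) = 49501 / 9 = 5500.11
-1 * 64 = -64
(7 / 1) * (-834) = -5838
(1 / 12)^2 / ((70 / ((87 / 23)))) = 29 / 77280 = 0.00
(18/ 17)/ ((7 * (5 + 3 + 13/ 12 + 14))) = 216/ 32963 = 0.01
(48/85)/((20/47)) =564/425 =1.33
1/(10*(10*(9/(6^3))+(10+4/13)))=0.01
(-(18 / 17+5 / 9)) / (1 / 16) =-3952 / 153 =-25.83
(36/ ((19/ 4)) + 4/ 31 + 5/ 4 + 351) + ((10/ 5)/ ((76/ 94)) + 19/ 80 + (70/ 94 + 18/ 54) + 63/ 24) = 2434147441/ 6643920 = 366.37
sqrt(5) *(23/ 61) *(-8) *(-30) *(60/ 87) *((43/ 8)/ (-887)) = -593400 *sqrt(5)/ 1569103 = -0.85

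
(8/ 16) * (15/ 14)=15/ 28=0.54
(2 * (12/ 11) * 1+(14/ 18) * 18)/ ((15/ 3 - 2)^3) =178/ 297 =0.60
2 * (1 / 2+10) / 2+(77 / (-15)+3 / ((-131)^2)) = 2763011 / 514830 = 5.37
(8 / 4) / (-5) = -2 / 5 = -0.40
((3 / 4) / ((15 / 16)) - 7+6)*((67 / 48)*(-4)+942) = -187.28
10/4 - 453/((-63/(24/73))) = 4971/1022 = 4.86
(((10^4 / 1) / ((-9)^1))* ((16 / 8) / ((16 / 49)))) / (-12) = 30625 / 54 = 567.13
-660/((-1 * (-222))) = -110/37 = -2.97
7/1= 7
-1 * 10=-10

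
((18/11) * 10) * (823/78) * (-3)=-74070/143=-517.97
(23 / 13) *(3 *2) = 138 / 13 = 10.62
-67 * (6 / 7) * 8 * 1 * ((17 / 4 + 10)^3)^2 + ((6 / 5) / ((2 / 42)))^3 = -861694652457333 / 224000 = -3846851127.04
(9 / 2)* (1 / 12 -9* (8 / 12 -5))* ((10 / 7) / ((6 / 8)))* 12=4020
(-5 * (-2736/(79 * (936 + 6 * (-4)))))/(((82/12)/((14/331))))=1260/1072109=0.00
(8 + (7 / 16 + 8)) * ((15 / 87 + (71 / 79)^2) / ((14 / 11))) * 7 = 256600421 / 2895824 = 88.61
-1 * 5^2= -25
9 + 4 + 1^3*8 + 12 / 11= 243 / 11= 22.09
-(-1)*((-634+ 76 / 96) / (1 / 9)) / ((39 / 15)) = -17535 / 8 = -2191.88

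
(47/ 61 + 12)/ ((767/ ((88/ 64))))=8569/ 374296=0.02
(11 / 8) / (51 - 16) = 0.04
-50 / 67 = -0.75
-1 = -1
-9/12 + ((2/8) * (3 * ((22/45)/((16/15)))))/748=-1631/2176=-0.75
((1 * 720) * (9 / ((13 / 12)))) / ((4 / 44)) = 65796.92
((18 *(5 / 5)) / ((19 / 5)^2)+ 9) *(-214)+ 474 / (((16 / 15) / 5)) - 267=-237.88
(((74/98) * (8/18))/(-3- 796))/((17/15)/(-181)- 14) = 133940/4466385231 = 0.00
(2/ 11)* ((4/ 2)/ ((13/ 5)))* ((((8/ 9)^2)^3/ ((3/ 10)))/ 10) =5242880/ 227988189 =0.02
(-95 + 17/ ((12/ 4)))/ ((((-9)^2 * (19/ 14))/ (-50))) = 187600/ 4617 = 40.63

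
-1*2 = -2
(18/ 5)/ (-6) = -3/ 5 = -0.60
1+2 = 3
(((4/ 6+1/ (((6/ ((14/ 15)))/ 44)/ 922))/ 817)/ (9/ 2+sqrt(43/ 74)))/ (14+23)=568012/ 11891435 - 568012 * sqrt(3182)/ 3959847855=0.04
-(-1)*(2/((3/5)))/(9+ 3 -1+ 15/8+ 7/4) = 80/351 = 0.23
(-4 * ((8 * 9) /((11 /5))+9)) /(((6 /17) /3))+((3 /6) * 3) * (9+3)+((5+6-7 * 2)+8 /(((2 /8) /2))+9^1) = -14638 /11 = -1330.73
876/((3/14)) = 4088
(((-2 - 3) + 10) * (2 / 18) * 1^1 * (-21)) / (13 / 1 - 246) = 35 / 699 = 0.05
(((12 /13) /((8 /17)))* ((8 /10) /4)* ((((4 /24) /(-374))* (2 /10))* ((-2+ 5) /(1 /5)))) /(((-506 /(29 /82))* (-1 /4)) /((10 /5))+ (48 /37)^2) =-119103 /40996009340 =-0.00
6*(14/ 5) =84/ 5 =16.80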